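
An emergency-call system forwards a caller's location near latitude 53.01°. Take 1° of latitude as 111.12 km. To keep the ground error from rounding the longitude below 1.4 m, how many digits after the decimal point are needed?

At 53.01° one degree of longitude covers 111120 × cos 53.01° ≈ 111120 × 0.6017 ≈ 66858.2 m.
N decimal places → at most half a unit in the last place, 0.5 × 10⁻ᴺ° = 66858.2/2 × 10⁻ᴺ m.
Setting 33429.1 × 10⁻ᴺ ≤ 1.4 gives 10ᴺ ≥ 2.388e+04, i.e. N ≥ 4.38.
At 4 places the error can reach 3.34 m, but 5 places keeps it to 0.334 m.

5 decimal places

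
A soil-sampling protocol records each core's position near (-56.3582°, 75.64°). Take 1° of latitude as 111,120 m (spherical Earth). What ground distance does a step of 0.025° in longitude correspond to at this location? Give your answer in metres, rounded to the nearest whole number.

0.025° of longitude at 56.3582° is 0.025 × 111120 × cos 56.3582° ≈ 0.025 × 61560.4 = 1539.01 m.

1539 metres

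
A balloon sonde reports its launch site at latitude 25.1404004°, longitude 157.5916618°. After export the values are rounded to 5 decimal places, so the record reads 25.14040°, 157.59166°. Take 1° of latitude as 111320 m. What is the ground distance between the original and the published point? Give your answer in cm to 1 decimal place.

18.7 cm

Δlat = 25.1404004 − 25.14040 = +0.0000004°; Δlon = 157.5916618 − 157.59166 = +0.0000018°.
North–south shift: 0.0000004 × 111320 = 0.044528 m.
East–west at this latitude: 0.0000018° × 111320 × cos 25.1404° ≈ 0.0000018 × 100775 = 0.181394 m.
Distance: √(0.044528² + 0.181394²) ≈ 0.18678 m.
That is 0.18678 m = 18.678 cm.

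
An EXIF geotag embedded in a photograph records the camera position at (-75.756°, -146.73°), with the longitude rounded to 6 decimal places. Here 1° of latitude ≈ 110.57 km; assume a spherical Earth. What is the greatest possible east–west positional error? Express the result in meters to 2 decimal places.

0.01 meters

Rounding to 6 decimal places leaves the longitude within ±5e-07° of the true value.
At latitude 75.756° a degree of longitude spans 110570 m × cos 75.756° = 110570 × 0.2461 ≈ 27205.9 m.
Maximum E–W displacement: 5e-07 × 27205.9 = 0.013603 m.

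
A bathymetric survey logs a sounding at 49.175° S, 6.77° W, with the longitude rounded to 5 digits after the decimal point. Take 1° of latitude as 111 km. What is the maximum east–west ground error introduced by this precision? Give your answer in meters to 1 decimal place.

Rounding to 5 decimal places leaves the longitude within ±5e-06° of the true value.
At latitude 49.175° a degree of longitude spans 111000 m × cos 49.175° = 111000 × 0.6538 ≈ 72566.3 m.
So at most 5e-06° × 72566.3 ≈ 0.362832 m east–west.

0.4 meters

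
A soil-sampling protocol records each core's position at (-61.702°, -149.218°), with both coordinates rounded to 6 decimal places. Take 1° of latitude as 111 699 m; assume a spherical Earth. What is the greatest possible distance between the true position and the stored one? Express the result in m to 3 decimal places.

0.062 m

Rounding to 6 decimal places leaves each coordinate within ±5e-07° of the true value.
N–S: 5e-07° × 111699 m/° = 0.0558495 m.
East–west component at 61.702°: 5e-07° × 111699 × cos 61.702° ≈ 5e-07 × 52951.7 ≈ 0.0264759 m.
Worst case both components are at the extreme and orthogonal: √(0.0558495² + 0.0264759²) ≈ 0.0618073 m.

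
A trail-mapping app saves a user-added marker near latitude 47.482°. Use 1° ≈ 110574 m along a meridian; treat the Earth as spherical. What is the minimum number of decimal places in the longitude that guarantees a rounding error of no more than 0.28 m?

At 47.482° one degree of longitude covers 110574 × cos 47.482° ≈ 110574 × 0.6758 ≈ 74728.3 m.
With N decimal places the half-ulp bound is 0.5·10⁻ᴺ°, or 0.5·10⁻ᴺ × 74728.3 m on the ground.
Need 0.5 × 74728.3 × 10⁻ᴺ ≤ 0.28 → 10⁻ᴺ ≤ 7.494e-06, so N ≥ 5.13.
So 6 decimal places suffice (0.0374 m); 5 would allow up to 0.374 m.

6 decimal places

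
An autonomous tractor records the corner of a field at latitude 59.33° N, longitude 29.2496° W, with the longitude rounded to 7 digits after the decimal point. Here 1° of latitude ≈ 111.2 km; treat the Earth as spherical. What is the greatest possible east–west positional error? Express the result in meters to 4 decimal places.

0.0028 meters

Rounding to 7 decimal places leaves the longitude within ±5e-08° of the true value.
One degree of longitude at 59.33° is 111200 × cos 59.33° ≈ 111200 × 0.5101 = 56722.3 m.
So at most 5e-08° × 56722.3 ≈ 0.00283612 m east–west.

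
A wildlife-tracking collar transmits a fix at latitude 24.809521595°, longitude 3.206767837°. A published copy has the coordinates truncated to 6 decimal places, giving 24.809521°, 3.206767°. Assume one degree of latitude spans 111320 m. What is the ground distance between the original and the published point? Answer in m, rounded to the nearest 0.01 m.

The latitude changed by +0.000000595° and the longitude by +0.000000837°.
North–south shift: 0.000000595 × 111320 = 0.0662354 m.
E–W at 24.8095°: 0.000000837° × 111320 × cos 24.8095° = 0.000000837 × 111320 × 0.9077 ≈ 0.0845755 m.
Combined displacement = (0.0662354² + 0.0845755²)^½ ≈ 0.107425 m.

0.11 m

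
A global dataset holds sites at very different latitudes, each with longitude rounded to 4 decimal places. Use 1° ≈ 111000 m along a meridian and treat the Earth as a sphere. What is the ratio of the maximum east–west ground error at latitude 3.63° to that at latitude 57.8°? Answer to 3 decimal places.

Rounding to 4 decimal places leaves the longitude within ±5e-05° of the true value.
At 3.63°: 5e-05° × 111000 × cos 3.63° = 5e-05 × 111000 × 0.9980 ≈ 5.5389 m.
Error at 57.8° = 5e-05° × 111000 × cos 57.8° ≈ 5.55 × 0.5329 = 2.9575 m.
The ratio reduces to cos 3.63° / cos 57.8° = 0.9980/0.5329 ≈ 1.8728.

1.873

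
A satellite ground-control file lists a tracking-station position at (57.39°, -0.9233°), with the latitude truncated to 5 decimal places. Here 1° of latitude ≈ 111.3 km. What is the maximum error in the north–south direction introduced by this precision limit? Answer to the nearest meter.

Truncating at 5 decimal places can drop up to a full unit in the last place, so the latitude may be off by as much as 1e-05°.
So the N–S error is at most 1e-05 × 111300 = 1.113 m.

1 meters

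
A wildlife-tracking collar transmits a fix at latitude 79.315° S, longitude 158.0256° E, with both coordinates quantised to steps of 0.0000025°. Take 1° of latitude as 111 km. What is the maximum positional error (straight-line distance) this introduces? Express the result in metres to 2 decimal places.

With a 0.0000025° grid the true value lies within half a step, ±0.0000025°/2 = ±1.25e-06°, of the stored one.
N–S: 1.25e-06° × 111000 m/° = 0.13875 m.
Longitude error → 1.25e-06 × 111000 × cos 79.315° = 1.25e-06 × 111000 × 0.1854 ≈ 0.0257255 m.
Worst case both components are at the extreme and orthogonal: √(0.13875² + 0.0257255²) ≈ 0.141115 m.

0.14 metres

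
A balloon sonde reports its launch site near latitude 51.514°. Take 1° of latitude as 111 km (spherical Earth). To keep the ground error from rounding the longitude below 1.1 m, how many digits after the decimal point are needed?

At 51.514° one degree of longitude covers 111000 × cos 51.514° ≈ 111000 × 0.6223 ≈ 69077.9 m.
Rounding to N decimal places gives at most 0.5 × 10⁻ᴺ degrees of error, i.e. 0.5 × 10⁻ᴺ × 69077.9 m.
Need 0.5 × 69077.9 × 10⁻ᴺ ≤ 1.1 → 10⁻ᴺ ≤ 3.185e-05, so N ≥ 4.50.
N = 4 would give 3.45 m (too coarse); N = 5 gives 0.345 m ≤ 1.1 m.

5 decimal places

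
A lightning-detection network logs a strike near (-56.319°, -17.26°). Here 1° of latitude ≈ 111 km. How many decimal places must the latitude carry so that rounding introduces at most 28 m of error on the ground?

One degree of latitude covers 111000 m.
N decimal places → at most half a unit in the last place, 0.5 × 10⁻ᴺ° = 111000/2 × 10⁻ᴺ m.
Need 0.5 × 111000 × 10⁻ᴺ ≤ 28 → 10⁻ᴺ ≤ 5.045e-04, so N ≥ 3.30.
At 3 places the error can reach 55.5 m, but 4 places keeps it to 5.55 m.

4 decimal places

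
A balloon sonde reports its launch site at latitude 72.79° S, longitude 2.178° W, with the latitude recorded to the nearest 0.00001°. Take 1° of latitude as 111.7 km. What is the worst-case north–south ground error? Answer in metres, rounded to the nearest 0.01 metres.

0.56 metres

Rounding to 5 decimal places leaves the latitude within ±5e-06° of the true value.
Along the meridian that is 5e-06° × 111700 m/° = 0.5585 m.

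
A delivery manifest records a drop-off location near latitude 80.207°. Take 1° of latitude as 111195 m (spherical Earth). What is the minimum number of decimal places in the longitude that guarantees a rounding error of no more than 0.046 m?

6 decimal places

At 80.207° one degree of longitude covers 111195 × cos 80.207° ≈ 111195 × 0.1701 ≈ 18913.1 m.
Rounding to N decimal places gives at most 0.5 × 10⁻ᴺ degrees of error, i.e. 0.5 × 10⁻ᴺ × 18913.1 m.
Need 0.5 × 18913.1 × 10⁻ᴺ ≤ 0.046 → 10⁻ᴺ ≤ 4.864e-06, so N ≥ 5.31.
N = 5 would give 0.0946 m (too coarse); N = 6 gives 0.00946 m ≤ 0.046 m.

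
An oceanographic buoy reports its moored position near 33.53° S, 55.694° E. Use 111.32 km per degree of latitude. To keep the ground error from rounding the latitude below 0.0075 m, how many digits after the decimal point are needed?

7 decimal places

One degree of latitude covers 111320 m.
N decimal places → at most half a unit in the last place, 0.5 × 10⁻ᴺ° = 111320/2 × 10⁻ᴺ m.
Need 0.5 × 111320 × 10⁻ᴺ ≤ 0.0075 → 10⁻ᴺ ≤ 1.347e-07, so N ≥ 6.87.
So 7 decimal places suffice (0.00557 m); 6 would allow up to 0.0557 m.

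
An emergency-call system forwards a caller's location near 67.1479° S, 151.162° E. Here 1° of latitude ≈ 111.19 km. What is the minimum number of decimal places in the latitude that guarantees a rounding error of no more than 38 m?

One degree of latitude covers 111190 m.
Rounding to N decimal places gives at most 0.5 × 10⁻ᴺ degrees of error, i.e. 0.5 × 10⁻ᴺ × 111190 m.
Setting 55595 × 10⁻ᴺ ≤ 38 gives 10ᴺ ≥ 1463, i.e. N ≥ 3.17.
N = 3 would give 55.6 m (too coarse); N = 4 gives 5.56 m ≤ 38 m.

4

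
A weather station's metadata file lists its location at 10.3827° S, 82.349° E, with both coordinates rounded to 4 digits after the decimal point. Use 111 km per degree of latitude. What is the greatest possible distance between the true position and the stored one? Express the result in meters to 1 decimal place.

7.8 meters

Rounding to 4 decimal places leaves each coordinate within ±5e-05° of the true value.
North–south component: 5e-05° × 111000 = 5.55 m.
East–west component at 10.3827°: 5e-05° × 111000 × cos 10.3827° ≈ 5e-05 × 109182 ≈ 5.45912 m.
Combining orthogonally: (5.55² + 5.45912²)^½ ≈ 7.78489 m.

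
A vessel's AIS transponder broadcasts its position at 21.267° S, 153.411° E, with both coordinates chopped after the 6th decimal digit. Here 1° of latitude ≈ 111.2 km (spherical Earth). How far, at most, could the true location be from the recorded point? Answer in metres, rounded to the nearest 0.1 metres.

Truncating at 6 decimal places can drop up to a full unit in the last place, so each coordinate may be off by as much as 1e-06°.
Latitude error → 1e-06 × 111200 = 0.1112 m along the meridian.
E–W at 21.267°: 1e-06° × 111200 × cos 21.267° = 1e-06 × 111200 × 0.9319 ≈ 0.103627 m.
The two errors are perpendicular, so the maximum displacement is √(0.1112² + 0.103627²) ≈ 0.152 m.

0.2 metres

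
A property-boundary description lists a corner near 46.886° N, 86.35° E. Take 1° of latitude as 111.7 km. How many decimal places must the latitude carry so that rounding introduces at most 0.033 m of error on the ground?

One degree of latitude covers 111700 m.
With N decimal places the half-ulp bound is 0.5·10⁻ᴺ°, or 0.5·10⁻ᴺ × 111700 m on the ground.
Need 0.5 × 111700 × 10⁻ᴺ ≤ 0.033 → 10⁻ᴺ ≤ 5.909e-07, so N ≥ 6.23.
N = 6 would give 0.0558 m (too coarse); N = 7 gives 0.00558 m ≤ 0.033 m.

7 decimal places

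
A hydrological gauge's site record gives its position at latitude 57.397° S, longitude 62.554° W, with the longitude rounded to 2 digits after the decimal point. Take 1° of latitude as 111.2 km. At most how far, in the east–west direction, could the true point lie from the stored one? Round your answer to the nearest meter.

300 meters

Rounding to 2 decimal places leaves the longitude within ±0.005° of the true value.
Parallels shrink by cos φ, so at 57.397° a degree of longitude is 111200 × 0.5388 ≈ 59916.2 m.
East–west error: 0.005° × 59916.2 m/° ≈ 299.581 m.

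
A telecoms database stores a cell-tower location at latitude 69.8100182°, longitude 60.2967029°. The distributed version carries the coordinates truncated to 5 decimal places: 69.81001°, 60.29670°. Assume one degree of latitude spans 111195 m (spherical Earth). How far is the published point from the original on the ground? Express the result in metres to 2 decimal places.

Δlat = 69.8100182 − 69.81001 = +0.0000082°; Δlon = 60.2967029 − 60.29670 = +0.0000029°.
N–S: 0.0000082° × 111195 m/° = 0.911799 m.
E–W at 69.81°: 0.0000029° × 111195 × cos 69.81° = 0.0000029 × 111195 × 0.3451 ≈ 0.111294 m.
Combined displacement = (0.911799² + 0.111294²)^½ ≈ 0.918566 m.

0.92 metres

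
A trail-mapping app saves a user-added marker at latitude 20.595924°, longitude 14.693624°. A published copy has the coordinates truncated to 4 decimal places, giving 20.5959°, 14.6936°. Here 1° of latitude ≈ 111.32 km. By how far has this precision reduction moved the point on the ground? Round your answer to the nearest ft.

The latitude changed by +0.000024° and the longitude by +0.000024°.
N–S: 0.000024° × 111320 m/° = 2.67168 m.
East–west at this latitude: 0.000024° × 111320 × cos 20.5959° ≈ 0.000024 × 104205 = 2.50092 m.
Combined displacement = (2.67168² + 2.50092²)^½ ≈ 3.65957 m.
In feet: 3.65957 m ÷ 0.3048 ≈ 12.006 ft.

12 ft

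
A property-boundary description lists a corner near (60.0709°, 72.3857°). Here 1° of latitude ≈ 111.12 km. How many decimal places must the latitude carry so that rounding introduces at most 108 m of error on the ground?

One degree of latitude covers 111120 m.
N decimal places → at most half a unit in the last place, 0.5 × 10⁻ᴺ° = 111120/2 × 10⁻ᴺ m.
Setting 55560 × 10⁻ᴺ ≤ 108 gives 10ᴺ ≥ 514.4, i.e. N ≥ 2.71.
So 3 decimal places suffice (55.6 m); 2 would allow up to 556 m.

3 decimal places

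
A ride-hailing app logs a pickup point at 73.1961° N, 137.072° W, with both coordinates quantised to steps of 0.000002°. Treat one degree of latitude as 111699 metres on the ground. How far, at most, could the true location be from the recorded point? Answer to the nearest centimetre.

12 centimetres

With a 0.000002° grid the true value lies within half a step, ±0.000002°/2 = ±1e-06°, of the stored one.
Latitude error → 1e-06 × 111699 = 0.111699 m along the meridian.
Longitude error → 1e-06 × 111699 × cos 73.1961° = 1e-06 × 111699 × 0.2891 ≈ 0.0322918 m.
Combining orthogonally: (0.111699² + 0.0322918²)^½ ≈ 0.116273 m.
That is 0.116273 m = 11.627 cm.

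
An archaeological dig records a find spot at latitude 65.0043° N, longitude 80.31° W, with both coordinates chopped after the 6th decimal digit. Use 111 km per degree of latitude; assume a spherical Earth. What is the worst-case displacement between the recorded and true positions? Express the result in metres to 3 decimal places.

0.121 metres

Truncating at 6 decimal places can drop up to a full unit in the last place, so each coordinate may be off by as much as 1e-06°.
N–S: 1e-06° × 111000 m/° = 0.111 m.
E–W at 65.0043°: 1e-06° × 111000 × cos 65.0043° = 1e-06 × 111000 × 0.4226 ≈ 0.0469031 m.
The two errors are perpendicular, so the maximum displacement is √(0.111² + 0.0469031²) ≈ 0.120503 m.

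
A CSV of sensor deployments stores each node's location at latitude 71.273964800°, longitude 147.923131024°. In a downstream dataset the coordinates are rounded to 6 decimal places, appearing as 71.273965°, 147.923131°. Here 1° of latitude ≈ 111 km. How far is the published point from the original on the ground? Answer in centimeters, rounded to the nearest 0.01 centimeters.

Δlat = 71.273964800 − 71.273965 = -0.000000200°; Δlon = 147.923131024 − 147.923131 = +0.000000024°.
N–S: -0.000000200° × 111000 m/° = -0.0222 m.
East–west at this latitude: 0.000000024° × 111000 × cos 71.274° ≈ 0.000000024 × 35635.8 = 0.00085526 m.
Combined displacement = (0.0222² + 0.00085526²)^½ ≈ 0.0222165 m.
That is 0.0222165 m = 2.2216 cm.

2.22 centimeters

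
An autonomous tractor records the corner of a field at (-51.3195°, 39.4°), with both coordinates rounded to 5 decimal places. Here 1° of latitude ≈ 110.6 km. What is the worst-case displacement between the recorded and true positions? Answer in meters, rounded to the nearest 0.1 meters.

0.7 meters

Rounding to 5 decimal places leaves each coordinate within ±5e-06° of the true value.
North–south component: 5e-06° × 110600 = 0.553 m.
Longitude error → 5e-06 × 110600 × cos 51.3195° = 5e-06 × 110600 × 0.6250 ≈ 0.345612 m.
Combining orthogonally: (0.553² + 0.345612²)^½ ≈ 0.652117 m.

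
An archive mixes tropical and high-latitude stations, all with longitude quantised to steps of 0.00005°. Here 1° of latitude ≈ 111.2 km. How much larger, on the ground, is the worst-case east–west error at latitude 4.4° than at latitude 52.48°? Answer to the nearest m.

With a 0.00005° grid the true value lies within half a step, ±0.00005°/2 = ±2.5e-05°, of the stored one.
Error at 4.4° = 2.5e-05° × 111200 × cos 4.4° ≈ 2.78 × 0.9971 = 2.7718 m.
Error at 52.48° = 2.5e-05° × 111200 × cos 52.48° ≈ 2.78 × 0.6090 = 1.6931 m.
So the lower-latitude error exceeds the higher by 2.7718 − 1.6931 = 1.0787 m.

1 m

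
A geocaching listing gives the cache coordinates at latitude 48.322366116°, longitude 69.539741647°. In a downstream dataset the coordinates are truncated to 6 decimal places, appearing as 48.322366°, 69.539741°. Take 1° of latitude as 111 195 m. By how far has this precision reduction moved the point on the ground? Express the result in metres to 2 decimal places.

Δlat = 48.322366116 − 48.322366 = +0.000000116°; Δlon = 69.539741647 − 69.539741 = +0.000000647°.
N–S: 0.000000116° × 111195 m/° = 0.0128986 m.
E–W at 48.3224°: 0.000000647° × 111195 × cos 48.3224° = 0.000000647 × 111195 × 0.6649 ≈ 0.0478378 m.
Hypotenuse of the two orthogonal shifts: √(0.0128986² + 0.0478378²) = 0.0495462 m.

0.05 metres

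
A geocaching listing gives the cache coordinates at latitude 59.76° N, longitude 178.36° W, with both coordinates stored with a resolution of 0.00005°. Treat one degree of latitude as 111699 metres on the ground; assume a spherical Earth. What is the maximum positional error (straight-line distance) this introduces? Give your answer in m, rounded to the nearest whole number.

3 m

With a 0.00005° grid the true value lies within half a step, ±0.00005°/2 = ±2.5e-05°, of the stored one.
North–south component: 2.5e-05° × 111699 = 2.79248 m.
Longitude error → 2.5e-05 × 111699 × cos 59.76° = 2.5e-05 × 111699 × 0.5036 ≈ 1.40636 m.
Worst case both components are at the extreme and orthogonal: √(2.79248² + 1.40636²) ≈ 3.12662 m.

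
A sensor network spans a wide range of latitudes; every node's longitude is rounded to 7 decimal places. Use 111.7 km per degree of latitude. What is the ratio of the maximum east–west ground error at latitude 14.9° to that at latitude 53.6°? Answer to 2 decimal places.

Rounding to 7 decimal places leaves the longitude within ±5e-08° of the true value.
At 14.9°: 5e-08° × 111700 × cos 14.9° = 5e-08 × 111700 × 0.9664 ≈ 0.0053972 m.
At 53.6°: 5e-08° × 111700 × cos 53.6° = 5e-08 × 111700 × 0.5934 ≈ 0.0033142 m.
The ratio reduces to cos 14.9° / cos 53.6° = 0.9664/0.5934 ≈ 1.6285.

1.63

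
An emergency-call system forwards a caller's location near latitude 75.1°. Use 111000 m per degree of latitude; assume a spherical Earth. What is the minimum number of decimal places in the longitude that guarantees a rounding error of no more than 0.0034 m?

7

At 75.1° one degree of longitude covers 111000 × cos 75.1° ≈ 111000 × 0.2571 ≈ 28541.7 m.
With N decimal places the half-ulp bound is 0.5·10⁻ᴺ°, or 0.5·10⁻ᴺ × 28541.7 m on the ground.
Need 0.5 × 28541.7 × 10⁻ᴺ ≤ 0.0034 → 10⁻ᴺ ≤ 2.382e-07, so N ≥ 6.62.
So 7 decimal places suffice (0.00143 m); 6 would allow up to 0.0143 m.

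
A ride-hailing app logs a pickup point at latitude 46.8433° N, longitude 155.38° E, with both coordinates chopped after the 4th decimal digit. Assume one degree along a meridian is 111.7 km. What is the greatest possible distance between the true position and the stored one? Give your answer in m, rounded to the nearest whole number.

Truncating at 4 decimal places can drop up to a full unit in the last place, so each coordinate may be off by as much as 0.0001°.
N–S: 0.0001° × 111700 m/° = 11.17 m.
E–W at 46.8433°: 0.0001° × 111700 × cos 46.8433° = 0.0001 × 111700 × 0.6840 ≈ 7.64024 m.
Worst case both components are at the extreme and orthogonal: √(11.17² + 7.64024²) ≈ 13.533 m.

14 m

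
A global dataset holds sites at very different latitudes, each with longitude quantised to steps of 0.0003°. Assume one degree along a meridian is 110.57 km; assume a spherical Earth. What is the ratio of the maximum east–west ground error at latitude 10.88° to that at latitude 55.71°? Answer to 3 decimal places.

With a 0.0003° grid the true value lies within half a step, ±0.0003°/2 = ±0.00015°, of the stored one.
Error at 10.88° = 0.00015° × 110570 × cos 10.88° ≈ 16.586 × 0.9820 = 16.287 m.
Error at 55.71° = 0.00015° × 110570 × cos 55.71° ≈ 16.586 × 0.5634 = 9.344 m.
The ratio reduces to cos 10.88° / cos 55.71° = 0.9820/0.5634 ≈ 1.7431.

1.743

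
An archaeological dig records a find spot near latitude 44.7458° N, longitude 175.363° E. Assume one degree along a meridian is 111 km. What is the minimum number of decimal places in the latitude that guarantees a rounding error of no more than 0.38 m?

One degree of latitude covers 111000 m.
N decimal places → at most half a unit in the last place, 0.5 × 10⁻ᴺ° = 111000/2 × 10⁻ᴺ m.
Need 0.5 × 111000 × 10⁻ᴺ ≤ 0.38 → 10⁻ᴺ ≤ 6.847e-06, so N ≥ 5.16.
So 6 decimal places suffice (0.0555 m); 5 would allow up to 0.555 m.

6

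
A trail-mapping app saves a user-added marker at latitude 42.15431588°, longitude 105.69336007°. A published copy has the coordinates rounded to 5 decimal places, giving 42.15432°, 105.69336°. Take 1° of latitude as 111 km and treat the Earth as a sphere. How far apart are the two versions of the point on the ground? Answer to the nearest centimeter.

46 centimeters

The latitude changed by -0.00000412° and the longitude by +0.00000007°.
North–south shift: -0.00000412 × 111000 = -0.45732 m.
E–W at 42.1543°: 0.00000007° × 111000 × cos 42.1543° = 0.00000007 × 111000 × 0.7413 ≈ 0.00576021 m.
Hypotenuse of the two orthogonal shifts: √(0.45732² + 0.00576021²) = 0.457356 m.
That is 0.457356 m = 45.736 cm.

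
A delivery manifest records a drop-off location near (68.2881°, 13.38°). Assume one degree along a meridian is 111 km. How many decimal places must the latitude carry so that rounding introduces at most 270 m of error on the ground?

One degree of latitude covers 111000 m.
With N decimal places the half-ulp bound is 0.5·10⁻ᴺ°, or 0.5·10⁻ᴺ × 111000 m on the ground.
Need 0.5 × 111000 × 10⁻ᴺ ≤ 270 → 10⁻ᴺ ≤ 4.865e-03, so N ≥ 2.31.
N = 2 would give 555 m (too coarse); N = 3 gives 55.5 m ≤ 270 m.

3 decimal places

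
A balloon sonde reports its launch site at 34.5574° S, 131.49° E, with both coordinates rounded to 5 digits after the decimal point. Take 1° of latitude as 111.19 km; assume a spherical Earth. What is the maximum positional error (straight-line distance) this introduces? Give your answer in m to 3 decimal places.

Rounding to 5 decimal places leaves each coordinate within ±5e-06° of the true value.
N–S: 5e-06° × 111190 m/° = 0.55595 m.
Longitude error → 5e-06 × 111190 × cos 34.5574° = 5e-06 × 111190 × 0.8236 ≈ 0.457857 m.
Worst case both components are at the extreme and orthogonal: √(0.55595² + 0.457857²) ≈ 0.720218 m.

0.720 m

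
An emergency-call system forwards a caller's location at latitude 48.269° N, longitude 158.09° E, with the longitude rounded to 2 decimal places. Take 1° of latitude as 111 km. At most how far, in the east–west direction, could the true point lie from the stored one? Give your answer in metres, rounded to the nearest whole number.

369 metres

Rounding to 2 decimal places leaves the longitude within ±0.005° of the true value.
Parallels shrink by cos φ, so at 48.269° a degree of longitude is 111000 × 0.6656 ≈ 73885.4 m.
So at most 0.005° × 73885.4 ≈ 369.427 m east–west.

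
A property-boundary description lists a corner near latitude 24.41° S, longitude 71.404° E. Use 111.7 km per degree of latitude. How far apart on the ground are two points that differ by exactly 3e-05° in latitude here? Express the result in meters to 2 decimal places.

3e-05° × 111700 m/° = 3.351 m.

3.35 meters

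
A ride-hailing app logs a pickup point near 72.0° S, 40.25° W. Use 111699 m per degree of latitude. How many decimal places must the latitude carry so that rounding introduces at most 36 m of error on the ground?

4 decimal places

One degree of latitude covers 111699 m.
With N decimal places the half-ulp bound is 0.5·10⁻ᴺ°, or 0.5·10⁻ᴺ × 111699 m on the ground.
Setting 55849.5 × 10⁻ᴺ ≤ 36 gives 10ᴺ ≥ 1551, i.e. N ≥ 3.19.
At 3 places the error can reach 55.8 m, but 4 places keeps it to 5.58 m.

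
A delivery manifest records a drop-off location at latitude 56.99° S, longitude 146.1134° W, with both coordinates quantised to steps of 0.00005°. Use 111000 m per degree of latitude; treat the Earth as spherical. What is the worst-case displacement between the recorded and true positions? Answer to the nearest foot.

10 feet

With a 0.00005° grid the true value lies within half a step, ±0.00005°/2 = ±2.5e-05°, of the stored one.
Latitude error → 2.5e-05 × 111000 = 2.775 m along the meridian.
East–west component at 56.99°: 2.5e-05° × 111000 × cos 56.99° ≈ 2.5e-05 × 60471.2 ≈ 1.51178 m.
Combining orthogonally: (2.775² + 1.51178²)^½ ≈ 3.16008 m.
In feet: 3.16008 m ÷ 0.3048 ≈ 10.368 ft.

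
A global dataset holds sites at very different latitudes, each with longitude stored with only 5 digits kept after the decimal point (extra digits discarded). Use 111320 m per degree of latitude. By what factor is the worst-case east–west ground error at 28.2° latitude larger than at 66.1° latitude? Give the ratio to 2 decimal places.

2.18

Truncating at 5 decimal places can drop up to a full unit in the last place, so the longitude may be off by as much as 1e-05°.
Error at 28.2° = 1e-05° × 111320 × cos 28.2° ≈ 1.1132 × 0.8813 = 0.98107 m.
At 66.1°: 1e-05° × 111320 × cos 66.1° = 1e-05 × 111320 × 0.4051 ≈ 0.451 m.
Ratio: 0.98107 / 0.451 = cos 28.2° / cos 66.1° ≈ 2.1753.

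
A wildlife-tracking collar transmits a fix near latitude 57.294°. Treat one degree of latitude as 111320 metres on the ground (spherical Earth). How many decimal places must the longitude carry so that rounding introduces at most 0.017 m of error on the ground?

At 57.294° one degree of longitude covers 111320 × cos 57.294° ≈ 111320 × 0.5403 ≈ 60149.4 m.
N decimal places → at most half a unit in the last place, 0.5 × 10⁻ᴺ° = 60149.4/2 × 10⁻ᴺ m.
Need 0.5 × 60149.4 × 10⁻ᴺ ≤ 0.017 → 10⁻ᴺ ≤ 5.653e-07, so N ≥ 6.25.
N = 6 would give 0.0301 m (too coarse); N = 7 gives 0.00301 m ≤ 0.017 m.

7 decimal places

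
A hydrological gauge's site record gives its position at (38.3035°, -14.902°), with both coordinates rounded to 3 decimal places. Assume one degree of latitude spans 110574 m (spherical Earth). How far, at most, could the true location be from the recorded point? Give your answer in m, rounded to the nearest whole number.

Rounding to 3 decimal places leaves each coordinate within ±0.0005° of the true value.
N–S: 0.0005° × 110574 m/° = 55.287 m.
East–west component at 38.3035°: 0.0005° × 110574 × cos 38.3035° ≈ 0.0005 × 86771.7 ≈ 43.3858 m.
Combining orthogonally: (55.287² + 43.3858²)^½ ≈ 70.2779 m.

70 m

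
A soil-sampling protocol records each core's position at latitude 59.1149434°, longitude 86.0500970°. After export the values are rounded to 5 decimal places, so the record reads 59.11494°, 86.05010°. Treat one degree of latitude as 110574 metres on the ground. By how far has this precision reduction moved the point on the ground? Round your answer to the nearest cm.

41 cm

The latitude changed by +0.0000034° and the longitude by -0.0000030°.
North–south shift: 0.0000034 × 110574 = 0.375952 m.
East–west at this latitude: -0.0000030° × 110574 × cos 59.1149° ≈ -0.0000030 × 56759.6 = -0.170279 m.
Distance: √(0.375952² + 0.170279²) ≈ 0.412716 m.
That is 0.412716 m = 41.272 cm.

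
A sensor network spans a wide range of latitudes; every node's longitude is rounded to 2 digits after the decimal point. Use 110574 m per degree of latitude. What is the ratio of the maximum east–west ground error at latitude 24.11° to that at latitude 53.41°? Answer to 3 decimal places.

Rounding to 2 decimal places leaves the longitude within ±0.005° of the true value.
At 24.11°: 0.005° × 110574 × cos 24.11° = 0.005 × 110574 × 0.9128 ≈ 504.64 m.
Error at 53.41° = 0.005° × 110574 × cos 53.41° ≈ 552.87 × 0.5961 = 329.56 m.
Ratio: 504.64 / 329.56 = cos 24.11° / cos 53.41° ≈ 1.5313.

1.531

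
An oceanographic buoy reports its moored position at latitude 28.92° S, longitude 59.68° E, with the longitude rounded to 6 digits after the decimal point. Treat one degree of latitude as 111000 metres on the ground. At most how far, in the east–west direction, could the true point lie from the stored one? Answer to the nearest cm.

Rounding to 6 decimal places leaves the longitude within ±5e-07° of the true value.
At latitude 28.92° a degree of longitude spans 111000 m × cos 28.92° = 111000 × 0.8753 ≈ 97157.8 m.
East–west error: 5e-07° × 97157.8 m/° ≈ 0.0485789 m.
That is 0.0485789 m = 4.8579 cm.

5 cm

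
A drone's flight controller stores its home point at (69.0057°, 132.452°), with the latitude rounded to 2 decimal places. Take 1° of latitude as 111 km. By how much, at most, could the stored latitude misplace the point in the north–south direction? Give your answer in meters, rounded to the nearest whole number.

Rounding to 2 decimal places leaves the latitude within ±0.005° of the true value.
North–south distance: 0.005° × 111000 m/° = 555 m.

555 meters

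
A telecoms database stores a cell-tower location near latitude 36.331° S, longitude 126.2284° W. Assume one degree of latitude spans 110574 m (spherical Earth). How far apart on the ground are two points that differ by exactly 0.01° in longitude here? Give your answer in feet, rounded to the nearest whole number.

2923 feet

One degree of longitude here spans 110574 × cos 36.331° = 110574 × 0.8056 ≈ 89079.3 m; 0.01° of that is 890.793 m.
Converting: 890.793 m × 3.2808 ft/m ≈ 2922.5 ft.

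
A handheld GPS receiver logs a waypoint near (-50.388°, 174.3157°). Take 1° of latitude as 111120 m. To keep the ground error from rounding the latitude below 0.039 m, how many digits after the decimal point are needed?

7

One degree of latitude covers 111120 m.
N decimal places → at most half a unit in the last place, 0.5 × 10⁻ᴺ° = 111120/2 × 10⁻ᴺ m.
Need 0.5 × 111120 × 10⁻ᴺ ≤ 0.039 → 10⁻ᴺ ≤ 7.019e-07, so N ≥ 6.15.
At 6 places the error can reach 0.0556 m, but 7 places keeps it to 0.00556 m.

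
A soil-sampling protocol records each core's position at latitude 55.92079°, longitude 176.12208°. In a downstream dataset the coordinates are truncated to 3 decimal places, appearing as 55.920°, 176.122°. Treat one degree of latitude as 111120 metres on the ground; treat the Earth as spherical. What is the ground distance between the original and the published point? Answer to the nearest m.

88 m

Δlat = 55.92079 − 55.920 = +0.00079°; Δlon = 176.12208 − 176.122 = +0.00008°.
N–S: 0.00079° × 111120 m/° = 87.7848 m.
E–W at 55.92°: 0.00008° × 111120 × cos 55.92° = 0.00008 × 111120 × 0.5603 ≈ 4.98129 m.
Combined displacement = (87.7848² + 4.98129²)^½ ≈ 87.926 m.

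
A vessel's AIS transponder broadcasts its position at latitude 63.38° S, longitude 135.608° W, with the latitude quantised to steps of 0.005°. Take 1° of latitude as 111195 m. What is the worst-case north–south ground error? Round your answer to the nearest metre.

With a 0.005° grid the true value lies within half a step, ±0.005°/2 = ±0.0025°, of the stored one.
North–south distance: 0.0025° × 111195 m/° = 277.988 m.

278 metres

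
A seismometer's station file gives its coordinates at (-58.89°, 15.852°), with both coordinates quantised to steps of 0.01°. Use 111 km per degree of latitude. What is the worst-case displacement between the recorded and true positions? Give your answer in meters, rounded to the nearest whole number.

625 meters

With a 0.01° grid the true value lies within half a step, ±0.01°/2 = ±0.005°, of the stored one.
North–south component: 0.005° × 111000 = 555 m.
E–W at 58.89°: 0.005° × 111000 × cos 58.89° = 0.005 × 111000 × 0.5167 ≈ 286.759 m.
Worst case both components are at the extreme and orthogonal: √(555² + 286.759²) ≈ 624.704 m.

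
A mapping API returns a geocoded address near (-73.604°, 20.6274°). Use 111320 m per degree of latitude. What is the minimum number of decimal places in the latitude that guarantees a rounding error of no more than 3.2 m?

One degree of latitude covers 111320 m.
N decimal places → at most half a unit in the last place, 0.5 × 10⁻ᴺ° = 111320/2 × 10⁻ᴺ m.
Setting 55660 × 10⁻ᴺ ≤ 3.2 gives 10ᴺ ≥ 1.739e+04, i.e. N ≥ 4.24.
So 5 decimal places suffice (0.557 m); 4 would allow up to 5.57 m.

5 decimal places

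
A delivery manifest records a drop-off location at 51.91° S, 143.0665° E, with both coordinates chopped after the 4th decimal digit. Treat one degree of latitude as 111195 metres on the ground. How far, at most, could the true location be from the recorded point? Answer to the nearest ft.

Truncating at 4 decimal places can drop up to a full unit in the last place, so each coordinate may be off by as much as 0.0001°.
North–south component: 0.0001° × 111195 = 11.1195 m.
E–W at 51.91°: 0.0001° × 111195 × cos 51.91° = 0.0001 × 111195 × 0.6169 ≈ 6.8596 m.
Combining orthogonally: (11.1195² + 6.8596²)^½ ≈ 13.0651 m.
In feet: 13.0651 m ÷ 0.3048 ≈ 42.865 ft.

43 ft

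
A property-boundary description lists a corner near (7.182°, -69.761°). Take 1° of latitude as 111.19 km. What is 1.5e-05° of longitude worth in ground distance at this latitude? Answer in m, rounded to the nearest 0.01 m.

1.5e-05° of longitude at 7.182° is 1.5e-05 × 111190 × cos 7.182° ≈ 1.5e-05 × 110318 = 1.65476 m.

1.65 m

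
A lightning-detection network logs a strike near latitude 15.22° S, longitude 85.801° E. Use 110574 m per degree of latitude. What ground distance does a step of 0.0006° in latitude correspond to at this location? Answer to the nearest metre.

Along a meridian 0.0006° is 0.0006 × 110574 = 66.3444 m.

66 metres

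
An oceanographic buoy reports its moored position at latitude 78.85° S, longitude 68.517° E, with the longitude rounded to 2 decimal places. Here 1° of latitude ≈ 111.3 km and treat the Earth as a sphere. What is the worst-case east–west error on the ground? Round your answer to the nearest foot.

Rounding to 2 decimal places leaves the longitude within ±0.005° of the true value.
One degree of longitude at 78.85° is 111300 × cos 78.85° ≈ 111300 × 0.1934 = 21523 m.
Maximum E–W displacement: 0.005 × 21523 = 107.615 m.
In feet: 107.615 m ÷ 0.3048 ≈ 353.07 ft.

353 feet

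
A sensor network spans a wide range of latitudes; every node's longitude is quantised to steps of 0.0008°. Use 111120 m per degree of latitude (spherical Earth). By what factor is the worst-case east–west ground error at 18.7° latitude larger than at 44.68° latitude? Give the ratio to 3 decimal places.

1.332

With a 0.0008° grid the true value lies within half a step, ±0.0008°/2 = ±0.0004°, of the stored one.
Error at 18.7° = 0.0004° × 111120 × cos 18.7° ≈ 44.448 × 0.9472 = 42.102 m.
Error at 44.68° = 0.0004° × 111120 × cos 44.68° ≈ 44.448 × 0.7110 = 31.605 m.
The ratio reduces to cos 18.7° / cos 44.68° = 0.9472/0.7110 ≈ 1.3321.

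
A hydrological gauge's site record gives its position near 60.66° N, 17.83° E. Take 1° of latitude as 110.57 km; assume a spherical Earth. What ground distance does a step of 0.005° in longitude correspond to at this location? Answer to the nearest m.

0.005° of longitude at 60.66° is 0.005 × 110570 × cos 60.66° ≈ 0.005 × 54178.3 = 270.892 m.

271 m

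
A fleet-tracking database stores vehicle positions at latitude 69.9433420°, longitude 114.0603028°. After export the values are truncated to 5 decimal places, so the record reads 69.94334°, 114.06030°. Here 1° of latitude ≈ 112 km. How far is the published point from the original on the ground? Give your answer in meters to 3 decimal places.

The latitude changed by +0.0000020° and the longitude by +0.0000028°.
N–S: 0.0000020° × 112000 m/° = 0.224 m.
East–west at this latitude: 0.0000028° × 112000 × cos 69.9433° ≈ 0.0000028 × 38410.3 = 0.107549 m.
Combined displacement = (0.224² + 0.107549²)^½ ≈ 0.248481 m.

0.248 meters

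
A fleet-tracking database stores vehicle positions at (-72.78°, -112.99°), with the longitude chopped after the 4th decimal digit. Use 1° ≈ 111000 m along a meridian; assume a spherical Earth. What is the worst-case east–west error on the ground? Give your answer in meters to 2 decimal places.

Truncating at 4 decimal places can drop up to a full unit in the last place, so the longitude may be off by as much as 0.0001°.
One degree of longitude at 72.78° is 111000 × cos 72.78° ≈ 111000 × 0.2960 = 32860.6 m.
So at most 0.0001° × 32860.6 ≈ 3.28606 m east–west.

3.29 meters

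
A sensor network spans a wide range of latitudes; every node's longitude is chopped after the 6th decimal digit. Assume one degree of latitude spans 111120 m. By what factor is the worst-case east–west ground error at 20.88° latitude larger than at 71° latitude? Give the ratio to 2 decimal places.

Truncating at 6 decimal places can drop up to a full unit in the last place, so the longitude may be off by as much as 1e-06°.
Error at 20.88° = 1e-06° × 111120 × cos 20.88° ≈ 0.11112 × 0.9343 = 0.10382 m.
Error at 71° = 1e-06° × 111120 × cos 71° ≈ 0.11112 × 0.3256 = 0.036177 m.
Ratio: 0.10382 / 0.036177 = cos 20.88° / cos 71° ≈ 2.8698.

2.87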